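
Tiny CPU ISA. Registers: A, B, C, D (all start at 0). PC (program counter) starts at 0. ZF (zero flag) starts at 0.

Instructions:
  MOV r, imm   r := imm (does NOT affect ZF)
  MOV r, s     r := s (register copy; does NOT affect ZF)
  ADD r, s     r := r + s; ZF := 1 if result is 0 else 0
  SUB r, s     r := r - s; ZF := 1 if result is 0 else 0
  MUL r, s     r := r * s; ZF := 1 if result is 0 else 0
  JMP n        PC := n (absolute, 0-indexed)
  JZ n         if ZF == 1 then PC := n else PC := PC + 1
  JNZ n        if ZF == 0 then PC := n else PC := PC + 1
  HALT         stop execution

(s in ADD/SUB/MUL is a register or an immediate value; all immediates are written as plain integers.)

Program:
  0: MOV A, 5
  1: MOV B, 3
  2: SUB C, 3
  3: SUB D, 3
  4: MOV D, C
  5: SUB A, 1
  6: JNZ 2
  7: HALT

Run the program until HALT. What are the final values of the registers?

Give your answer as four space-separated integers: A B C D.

Answer: 0 3 -15 -15

Derivation:
Step 1: PC=0 exec 'MOV A, 5'. After: A=5 B=0 C=0 D=0 ZF=0 PC=1
Step 2: PC=1 exec 'MOV B, 3'. After: A=5 B=3 C=0 D=0 ZF=0 PC=2
Step 3: PC=2 exec 'SUB C, 3'. After: A=5 B=3 C=-3 D=0 ZF=0 PC=3
Step 4: PC=3 exec 'SUB D, 3'. After: A=5 B=3 C=-3 D=-3 ZF=0 PC=4
Step 5: PC=4 exec 'MOV D, C'. After: A=5 B=3 C=-3 D=-3 ZF=0 PC=5
Step 6: PC=5 exec 'SUB A, 1'. After: A=4 B=3 C=-3 D=-3 ZF=0 PC=6
Step 7: PC=6 exec 'JNZ 2'. After: A=4 B=3 C=-3 D=-3 ZF=0 PC=2
Step 8: PC=2 exec 'SUB C, 3'. After: A=4 B=3 C=-6 D=-3 ZF=0 PC=3
Step 9: PC=3 exec 'SUB D, 3'. After: A=4 B=3 C=-6 D=-6 ZF=0 PC=4
Step 10: PC=4 exec 'MOV D, C'. After: A=4 B=3 C=-6 D=-6 ZF=0 PC=5
Step 11: PC=5 exec 'SUB A, 1'. After: A=3 B=3 C=-6 D=-6 ZF=0 PC=6
Step 12: PC=6 exec 'JNZ 2'. After: A=3 B=3 C=-6 D=-6 ZF=0 PC=2
Step 13: PC=2 exec 'SUB C, 3'. After: A=3 B=3 C=-9 D=-6 ZF=0 PC=3
Step 14: PC=3 exec 'SUB D, 3'. After: A=3 B=3 C=-9 D=-9 ZF=0 PC=4
Step 15: PC=4 exec 'MOV D, C'. After: A=3 B=3 C=-9 D=-9 ZF=0 PC=5
Step 16: PC=5 exec 'SUB A, 1'. After: A=2 B=3 C=-9 D=-9 ZF=0 PC=6
Step 17: PC=6 exec 'JNZ 2'. After: A=2 B=3 C=-9 D=-9 ZF=0 PC=2
Step 18: PC=2 exec 'SUB C, 3'. After: A=2 B=3 C=-12 D=-9 ZF=0 PC=3
Step 19: PC=3 exec 'SUB D, 3'. After: A=2 B=3 C=-12 D=-12 ZF=0 PC=4
Step 20: PC=4 exec 'MOV D, C'. After: A=2 B=3 C=-12 D=-12 ZF=0 PC=5
Step 21: PC=5 exec 'SUB A, 1'. After: A=1 B=3 C=-12 D=-12 ZF=0 PC=6
Step 22: PC=6 exec 'JNZ 2'. After: A=1 B=3 C=-12 D=-12 ZF=0 PC=2
Step 23: PC=2 exec 'SUB C, 3'. After: A=1 B=3 C=-15 D=-12 ZF=0 PC=3
Step 24: PC=3 exec 'SUB D, 3'. After: A=1 B=3 C=-15 D=-15 ZF=0 PC=4
Step 25: PC=4 exec 'MOV D, C'. After: A=1 B=3 C=-15 D=-15 ZF=0 PC=5
Step 26: PC=5 exec 'SUB A, 1'. After: A=0 B=3 C=-15 D=-15 ZF=1 PC=6
Step 27: PC=6 exec 'JNZ 2'. After: A=0 B=3 C=-15 D=-15 ZF=1 PC=7
Step 28: PC=7 exec 'HALT'. After: A=0 B=3 C=-15 D=-15 ZF=1 PC=7 HALTED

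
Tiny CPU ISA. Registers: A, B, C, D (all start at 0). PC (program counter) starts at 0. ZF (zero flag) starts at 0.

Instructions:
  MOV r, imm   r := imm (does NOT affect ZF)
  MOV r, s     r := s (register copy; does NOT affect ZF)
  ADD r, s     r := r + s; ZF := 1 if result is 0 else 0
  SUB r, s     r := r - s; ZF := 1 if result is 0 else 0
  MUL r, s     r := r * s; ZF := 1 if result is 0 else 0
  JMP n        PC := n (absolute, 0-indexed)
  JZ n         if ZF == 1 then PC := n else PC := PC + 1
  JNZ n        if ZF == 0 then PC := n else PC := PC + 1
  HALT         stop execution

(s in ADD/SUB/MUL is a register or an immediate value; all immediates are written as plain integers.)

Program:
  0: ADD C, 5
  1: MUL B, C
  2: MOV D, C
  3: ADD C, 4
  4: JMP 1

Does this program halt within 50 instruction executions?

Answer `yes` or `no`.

Answer: no

Derivation:
Step 1: PC=0 exec 'ADD C, 5'. After: A=0 B=0 C=5 D=0 ZF=0 PC=1
Step 2: PC=1 exec 'MUL B, C'. After: A=0 B=0 C=5 D=0 ZF=1 PC=2
Step 3: PC=2 exec 'MOV D, C'. After: A=0 B=0 C=5 D=5 ZF=1 PC=3
Step 4: PC=3 exec 'ADD C, 4'. After: A=0 B=0 C=9 D=5 ZF=0 PC=4
Step 5: PC=4 exec 'JMP 1'. After: A=0 B=0 C=9 D=5 ZF=0 PC=1
Step 6: PC=1 exec 'MUL B, C'. After: A=0 B=0 C=9 D=5 ZF=1 PC=2
Step 7: PC=2 exec 'MOV D, C'. After: A=0 B=0 C=9 D=9 ZF=1 PC=3
Step 8: PC=3 exec 'ADD C, 4'. After: A=0 B=0 C=13 D=9 ZF=0 PC=4
Step 9: PC=4 exec 'JMP 1'. After: A=0 B=0 C=13 D=9 ZF=0 PC=1
Step 10: PC=1 exec 'MUL B, C'. After: A=0 B=0 C=13 D=9 ZF=1 PC=2
Step 11: PC=2 exec 'MOV D, C'. After: A=0 B=0 C=13 D=13 ZF=1 PC=3
Step 12: PC=3 exec 'ADD C, 4'. After: A=0 B=0 C=17 D=13 ZF=0 PC=4
Step 13: PC=4 exec 'JMP 1'. After: A=0 B=0 C=17 D=13 ZF=0 PC=1
Step 14: PC=1 exec 'MUL B, C'. After: A=0 B=0 C=17 D=13 ZF=1 PC=2
Step 15: PC=2 exec 'MOV D, C'. After: A=0 B=0 C=17 D=17 ZF=1 PC=3
After 50 steps: not halted. PC revisits the same instructions with no path to HALT; will never halt.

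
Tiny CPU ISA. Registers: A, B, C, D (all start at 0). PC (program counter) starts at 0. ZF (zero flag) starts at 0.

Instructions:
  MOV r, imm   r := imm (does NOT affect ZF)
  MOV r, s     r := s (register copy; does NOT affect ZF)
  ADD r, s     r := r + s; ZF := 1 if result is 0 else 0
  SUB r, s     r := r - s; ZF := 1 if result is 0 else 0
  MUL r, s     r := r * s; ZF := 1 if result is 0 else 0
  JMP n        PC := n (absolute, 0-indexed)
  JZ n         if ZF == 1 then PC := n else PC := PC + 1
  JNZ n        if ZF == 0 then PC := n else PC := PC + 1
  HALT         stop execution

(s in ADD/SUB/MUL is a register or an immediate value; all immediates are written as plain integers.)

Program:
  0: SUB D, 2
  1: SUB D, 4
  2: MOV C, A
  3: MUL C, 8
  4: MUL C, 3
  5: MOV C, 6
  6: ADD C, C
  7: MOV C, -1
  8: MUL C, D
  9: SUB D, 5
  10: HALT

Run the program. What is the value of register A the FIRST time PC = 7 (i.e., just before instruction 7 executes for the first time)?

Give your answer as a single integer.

Step 1: PC=0 exec 'SUB D, 2'. After: A=0 B=0 C=0 D=-2 ZF=0 PC=1
Step 2: PC=1 exec 'SUB D, 4'. After: A=0 B=0 C=0 D=-6 ZF=0 PC=2
Step 3: PC=2 exec 'MOV C, A'. After: A=0 B=0 C=0 D=-6 ZF=0 PC=3
Step 4: PC=3 exec 'MUL C, 8'. After: A=0 B=0 C=0 D=-6 ZF=1 PC=4
Step 5: PC=4 exec 'MUL C, 3'. After: A=0 B=0 C=0 D=-6 ZF=1 PC=5
Step 6: PC=5 exec 'MOV C, 6'. After: A=0 B=0 C=6 D=-6 ZF=1 PC=6
Step 7: PC=6 exec 'ADD C, C'. After: A=0 B=0 C=12 D=-6 ZF=0 PC=7
First time PC=7: A=0

0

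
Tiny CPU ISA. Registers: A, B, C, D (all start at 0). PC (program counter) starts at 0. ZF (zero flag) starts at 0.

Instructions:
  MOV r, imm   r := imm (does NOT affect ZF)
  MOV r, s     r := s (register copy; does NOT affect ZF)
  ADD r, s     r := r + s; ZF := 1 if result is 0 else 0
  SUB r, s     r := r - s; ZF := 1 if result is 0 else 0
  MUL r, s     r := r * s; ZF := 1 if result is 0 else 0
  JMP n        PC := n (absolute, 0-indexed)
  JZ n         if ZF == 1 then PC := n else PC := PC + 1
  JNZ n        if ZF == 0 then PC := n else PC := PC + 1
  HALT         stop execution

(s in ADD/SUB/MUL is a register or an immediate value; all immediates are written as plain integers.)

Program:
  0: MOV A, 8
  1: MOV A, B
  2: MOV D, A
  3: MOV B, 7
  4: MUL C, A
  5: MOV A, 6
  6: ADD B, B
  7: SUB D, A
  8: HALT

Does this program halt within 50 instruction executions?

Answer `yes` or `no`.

Step 1: PC=0 exec 'MOV A, 8'. After: A=8 B=0 C=0 D=0 ZF=0 PC=1
Step 2: PC=1 exec 'MOV A, B'. After: A=0 B=0 C=0 D=0 ZF=0 PC=2
Step 3: PC=2 exec 'MOV D, A'. After: A=0 B=0 C=0 D=0 ZF=0 PC=3
Step 4: PC=3 exec 'MOV B, 7'. After: A=0 B=7 C=0 D=0 ZF=0 PC=4
Step 5: PC=4 exec 'MUL C, A'. After: A=0 B=7 C=0 D=0 ZF=1 PC=5
Step 6: PC=5 exec 'MOV A, 6'. After: A=6 B=7 C=0 D=0 ZF=1 PC=6
Step 7: PC=6 exec 'ADD B, B'. After: A=6 B=14 C=0 D=0 ZF=0 PC=7
Step 8: PC=7 exec 'SUB D, A'. After: A=6 B=14 C=0 D=-6 ZF=0 PC=8
Step 9: PC=8 exec 'HALT'. After: A=6 B=14 C=0 D=-6 ZF=0 PC=8 HALTED

Answer: yes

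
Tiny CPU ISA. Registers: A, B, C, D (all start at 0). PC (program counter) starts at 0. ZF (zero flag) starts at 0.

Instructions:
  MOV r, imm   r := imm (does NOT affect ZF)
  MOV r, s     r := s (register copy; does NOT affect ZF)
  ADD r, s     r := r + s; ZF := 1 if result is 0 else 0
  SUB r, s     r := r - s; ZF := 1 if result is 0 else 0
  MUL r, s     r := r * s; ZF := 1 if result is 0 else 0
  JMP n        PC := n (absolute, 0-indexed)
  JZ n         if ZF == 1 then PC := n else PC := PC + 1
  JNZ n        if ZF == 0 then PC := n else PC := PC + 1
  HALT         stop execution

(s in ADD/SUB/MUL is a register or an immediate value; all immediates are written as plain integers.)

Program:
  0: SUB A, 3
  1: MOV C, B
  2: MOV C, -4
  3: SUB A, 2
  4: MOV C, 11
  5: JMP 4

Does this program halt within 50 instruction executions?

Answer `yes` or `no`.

Step 1: PC=0 exec 'SUB A, 3'. After: A=-3 B=0 C=0 D=0 ZF=0 PC=1
Step 2: PC=1 exec 'MOV C, B'. After: A=-3 B=0 C=0 D=0 ZF=0 PC=2
Step 3: PC=2 exec 'MOV C, -4'. After: A=-3 B=0 C=-4 D=0 ZF=0 PC=3
Step 4: PC=3 exec 'SUB A, 2'. After: A=-5 B=0 C=-4 D=0 ZF=0 PC=4
Step 5: PC=4 exec 'MOV C, 11'. After: A=-5 B=0 C=11 D=0 ZF=0 PC=5
Step 6: PC=5 exec 'JMP 4'. After: A=-5 B=0 C=11 D=0 ZF=0 PC=4
Step 7: PC=4 exec 'MOV C, 11'. After: A=-5 B=0 C=11 D=0 ZF=0 PC=5
State after step 7 equals state after step 5: the program is in a cycle of length 2 and will never halt.

Answer: no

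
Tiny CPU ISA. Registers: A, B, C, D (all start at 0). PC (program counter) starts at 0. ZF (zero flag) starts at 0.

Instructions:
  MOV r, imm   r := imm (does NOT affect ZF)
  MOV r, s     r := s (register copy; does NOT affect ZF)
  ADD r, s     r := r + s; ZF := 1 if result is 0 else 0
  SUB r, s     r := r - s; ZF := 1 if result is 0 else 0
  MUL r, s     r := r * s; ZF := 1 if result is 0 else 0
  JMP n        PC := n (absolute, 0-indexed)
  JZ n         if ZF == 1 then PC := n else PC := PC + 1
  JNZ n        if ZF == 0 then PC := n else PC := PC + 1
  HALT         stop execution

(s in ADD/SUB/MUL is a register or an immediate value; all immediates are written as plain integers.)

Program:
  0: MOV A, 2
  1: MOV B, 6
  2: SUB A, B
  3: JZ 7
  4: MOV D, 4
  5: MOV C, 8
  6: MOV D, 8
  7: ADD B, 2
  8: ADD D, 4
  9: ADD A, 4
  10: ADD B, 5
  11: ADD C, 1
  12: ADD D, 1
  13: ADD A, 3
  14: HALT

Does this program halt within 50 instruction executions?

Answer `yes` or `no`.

Answer: yes

Derivation:
Step 1: PC=0 exec 'MOV A, 2'. After: A=2 B=0 C=0 D=0 ZF=0 PC=1
Step 2: PC=1 exec 'MOV B, 6'. After: A=2 B=6 C=0 D=0 ZF=0 PC=2
Step 3: PC=2 exec 'SUB A, B'. After: A=-4 B=6 C=0 D=0 ZF=0 PC=3
Step 4: PC=3 exec 'JZ 7'. After: A=-4 B=6 C=0 D=0 ZF=0 PC=4
Step 5: PC=4 exec 'MOV D, 4'. After: A=-4 B=6 C=0 D=4 ZF=0 PC=5
Step 6: PC=5 exec 'MOV C, 8'. After: A=-4 B=6 C=8 D=4 ZF=0 PC=6
Step 7: PC=6 exec 'MOV D, 8'. After: A=-4 B=6 C=8 D=8 ZF=0 PC=7
Step 8: PC=7 exec 'ADD B, 2'. After: A=-4 B=8 C=8 D=8 ZF=0 PC=8
Step 9: PC=8 exec 'ADD D, 4'. After: A=-4 B=8 C=8 D=12 ZF=0 PC=9
Step 10: PC=9 exec 'ADD A, 4'. After: A=0 B=8 C=8 D=12 ZF=1 PC=10
Step 11: PC=10 exec 'ADD B, 5'. After: A=0 B=13 C=8 D=12 ZF=0 PC=11
Step 12: PC=11 exec 'ADD C, 1'. After: A=0 B=13 C=9 D=12 ZF=0 PC=12
Step 13: PC=12 exec 'ADD D, 1'. After: A=0 B=13 C=9 D=13 ZF=0 PC=13
Step 14: PC=13 exec 'ADD A, 3'. After: A=3 B=13 C=9 D=13 ZF=0 PC=14
Step 15: PC=14 exec 'HALT'. After: A=3 B=13 C=9 D=13 ZF=0 PC=14 HALTED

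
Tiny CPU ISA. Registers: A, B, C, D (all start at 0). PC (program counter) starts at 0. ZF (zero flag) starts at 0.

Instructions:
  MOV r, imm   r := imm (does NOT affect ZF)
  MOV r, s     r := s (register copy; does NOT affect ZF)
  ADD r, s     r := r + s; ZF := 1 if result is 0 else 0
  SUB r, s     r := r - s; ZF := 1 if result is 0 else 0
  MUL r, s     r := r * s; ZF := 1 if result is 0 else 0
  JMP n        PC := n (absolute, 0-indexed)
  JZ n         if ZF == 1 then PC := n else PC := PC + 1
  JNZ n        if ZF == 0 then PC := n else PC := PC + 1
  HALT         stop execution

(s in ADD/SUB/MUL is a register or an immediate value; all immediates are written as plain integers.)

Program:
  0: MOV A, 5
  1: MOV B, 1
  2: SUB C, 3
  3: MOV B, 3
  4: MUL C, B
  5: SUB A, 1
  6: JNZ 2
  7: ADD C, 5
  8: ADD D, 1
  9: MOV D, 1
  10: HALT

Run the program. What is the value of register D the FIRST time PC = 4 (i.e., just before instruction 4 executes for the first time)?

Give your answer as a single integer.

Step 1: PC=0 exec 'MOV A, 5'. After: A=5 B=0 C=0 D=0 ZF=0 PC=1
Step 2: PC=1 exec 'MOV B, 1'. After: A=5 B=1 C=0 D=0 ZF=0 PC=2
Step 3: PC=2 exec 'SUB C, 3'. After: A=5 B=1 C=-3 D=0 ZF=0 PC=3
Step 4: PC=3 exec 'MOV B, 3'. After: A=5 B=3 C=-3 D=0 ZF=0 PC=4
First time PC=4: D=0

0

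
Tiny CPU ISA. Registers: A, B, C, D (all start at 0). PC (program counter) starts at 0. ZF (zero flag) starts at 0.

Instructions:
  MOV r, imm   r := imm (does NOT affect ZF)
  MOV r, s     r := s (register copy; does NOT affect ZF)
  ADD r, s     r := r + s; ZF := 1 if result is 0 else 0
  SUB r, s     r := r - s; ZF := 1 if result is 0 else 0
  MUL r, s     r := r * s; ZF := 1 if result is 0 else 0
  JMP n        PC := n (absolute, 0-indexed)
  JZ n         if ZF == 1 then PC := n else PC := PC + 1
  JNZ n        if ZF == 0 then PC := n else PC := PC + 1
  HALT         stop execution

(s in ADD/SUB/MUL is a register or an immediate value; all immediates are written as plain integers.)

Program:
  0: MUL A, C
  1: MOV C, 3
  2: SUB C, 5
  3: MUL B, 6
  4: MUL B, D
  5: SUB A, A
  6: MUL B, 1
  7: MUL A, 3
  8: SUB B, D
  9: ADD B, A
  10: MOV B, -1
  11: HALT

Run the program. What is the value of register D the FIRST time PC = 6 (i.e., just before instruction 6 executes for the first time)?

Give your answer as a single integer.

Step 1: PC=0 exec 'MUL A, C'. After: A=0 B=0 C=0 D=0 ZF=1 PC=1
Step 2: PC=1 exec 'MOV C, 3'. After: A=0 B=0 C=3 D=0 ZF=1 PC=2
Step 3: PC=2 exec 'SUB C, 5'. After: A=0 B=0 C=-2 D=0 ZF=0 PC=3
Step 4: PC=3 exec 'MUL B, 6'. After: A=0 B=0 C=-2 D=0 ZF=1 PC=4
Step 5: PC=4 exec 'MUL B, D'. After: A=0 B=0 C=-2 D=0 ZF=1 PC=5
Step 6: PC=5 exec 'SUB A, A'. After: A=0 B=0 C=-2 D=0 ZF=1 PC=6
First time PC=6: D=0

0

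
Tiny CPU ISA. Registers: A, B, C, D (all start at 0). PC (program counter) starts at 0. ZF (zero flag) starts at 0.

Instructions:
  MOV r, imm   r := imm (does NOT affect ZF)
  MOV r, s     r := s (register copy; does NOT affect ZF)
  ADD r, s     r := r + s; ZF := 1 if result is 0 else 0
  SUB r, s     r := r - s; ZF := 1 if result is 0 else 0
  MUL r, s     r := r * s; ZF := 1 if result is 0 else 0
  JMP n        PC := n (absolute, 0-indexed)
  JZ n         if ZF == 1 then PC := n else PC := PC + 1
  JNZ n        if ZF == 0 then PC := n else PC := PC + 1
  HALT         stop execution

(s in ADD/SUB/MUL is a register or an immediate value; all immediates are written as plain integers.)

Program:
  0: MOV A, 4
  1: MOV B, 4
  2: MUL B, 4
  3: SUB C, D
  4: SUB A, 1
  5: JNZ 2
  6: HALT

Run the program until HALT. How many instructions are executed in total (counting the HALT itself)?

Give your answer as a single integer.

Step 1: PC=0 exec 'MOV A, 4'. After: A=4 B=0 C=0 D=0 ZF=0 PC=1
Step 2: PC=1 exec 'MOV B, 4'. After: A=4 B=4 C=0 D=0 ZF=0 PC=2
Step 3: PC=2 exec 'MUL B, 4'. After: A=4 B=16 C=0 D=0 ZF=0 PC=3
Step 4: PC=3 exec 'SUB C, D'. After: A=4 B=16 C=0 D=0 ZF=1 PC=4
Step 5: PC=4 exec 'SUB A, 1'. After: A=3 B=16 C=0 D=0 ZF=0 PC=5
Step 6: PC=5 exec 'JNZ 2'. After: A=3 B=16 C=0 D=0 ZF=0 PC=2
Step 7: PC=2 exec 'MUL B, 4'. After: A=3 B=64 C=0 D=0 ZF=0 PC=3
Step 8: PC=3 exec 'SUB C, D'. After: A=3 B=64 C=0 D=0 ZF=1 PC=4
Step 9: PC=4 exec 'SUB A, 1'. After: A=2 B=64 C=0 D=0 ZF=0 PC=5
Step 10: PC=5 exec 'JNZ 2'. After: A=2 B=64 C=0 D=0 ZF=0 PC=2
Step 11: PC=2 exec 'MUL B, 4'. After: A=2 B=256 C=0 D=0 ZF=0 PC=3
Step 12: PC=3 exec 'SUB C, D'. After: A=2 B=256 C=0 D=0 ZF=1 PC=4
Step 13: PC=4 exec 'SUB A, 1'. After: A=1 B=256 C=0 D=0 ZF=0 PC=5
Step 14: PC=5 exec 'JNZ 2'. After: A=1 B=256 C=0 D=0 ZF=0 PC=2
Step 15: PC=2 exec 'MUL B, 4'. After: A=1 B=1024 C=0 D=0 ZF=0 PC=3
Step 16: PC=3 exec 'SUB C, D'. After: A=1 B=1024 C=0 D=0 ZF=1 PC=4
Step 17: PC=4 exec 'SUB A, 1'. After: A=0 B=1024 C=0 D=0 ZF=1 PC=5
Step 18: PC=5 exec 'JNZ 2'. After: A=0 B=1024 C=0 D=0 ZF=1 PC=6
Step 19: PC=6 exec 'HALT'. After: A=0 B=1024 C=0 D=0 ZF=1 PC=6 HALTED
Total instructions executed: 19

Answer: 19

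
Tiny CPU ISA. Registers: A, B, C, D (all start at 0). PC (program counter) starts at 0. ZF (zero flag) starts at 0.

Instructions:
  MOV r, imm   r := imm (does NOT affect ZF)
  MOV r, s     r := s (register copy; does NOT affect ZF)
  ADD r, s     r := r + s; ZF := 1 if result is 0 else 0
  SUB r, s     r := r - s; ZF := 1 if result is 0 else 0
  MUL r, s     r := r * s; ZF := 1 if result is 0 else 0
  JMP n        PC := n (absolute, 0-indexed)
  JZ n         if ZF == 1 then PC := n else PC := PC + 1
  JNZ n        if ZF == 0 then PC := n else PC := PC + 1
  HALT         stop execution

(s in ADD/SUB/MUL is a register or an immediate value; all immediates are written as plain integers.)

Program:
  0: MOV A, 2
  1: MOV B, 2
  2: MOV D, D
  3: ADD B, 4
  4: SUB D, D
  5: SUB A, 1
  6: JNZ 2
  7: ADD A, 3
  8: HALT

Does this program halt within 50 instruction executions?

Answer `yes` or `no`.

Step 1: PC=0 exec 'MOV A, 2'. After: A=2 B=0 C=0 D=0 ZF=0 PC=1
Step 2: PC=1 exec 'MOV B, 2'. After: A=2 B=2 C=0 D=0 ZF=0 PC=2
Step 3: PC=2 exec 'MOV D, D'. After: A=2 B=2 C=0 D=0 ZF=0 PC=3
Step 4: PC=3 exec 'ADD B, 4'. After: A=2 B=6 C=0 D=0 ZF=0 PC=4
Step 5: PC=4 exec 'SUB D, D'. After: A=2 B=6 C=0 D=0 ZF=1 PC=5
Step 6: PC=5 exec 'SUB A, 1'. After: A=1 B=6 C=0 D=0 ZF=0 PC=6
Step 7: PC=6 exec 'JNZ 2'. After: A=1 B=6 C=0 D=0 ZF=0 PC=2
Step 8: PC=2 exec 'MOV D, D'. After: A=1 B=6 C=0 D=0 ZF=0 PC=3
Step 9: PC=3 exec 'ADD B, 4'. After: A=1 B=10 C=0 D=0 ZF=0 PC=4
Step 10: PC=4 exec 'SUB D, D'. After: A=1 B=10 C=0 D=0 ZF=1 PC=5
Step 11: PC=5 exec 'SUB A, 1'. After: A=0 B=10 C=0 D=0 ZF=1 PC=6
Step 12: PC=6 exec 'JNZ 2'. After: A=0 B=10 C=0 D=0 ZF=1 PC=7
Step 13: PC=7 exec 'ADD A, 3'. After: A=3 B=10 C=0 D=0 ZF=0 PC=8
Step 14: PC=8 exec 'HALT'. After: A=3 B=10 C=0 D=0 ZF=0 PC=8 HALTED

Answer: yes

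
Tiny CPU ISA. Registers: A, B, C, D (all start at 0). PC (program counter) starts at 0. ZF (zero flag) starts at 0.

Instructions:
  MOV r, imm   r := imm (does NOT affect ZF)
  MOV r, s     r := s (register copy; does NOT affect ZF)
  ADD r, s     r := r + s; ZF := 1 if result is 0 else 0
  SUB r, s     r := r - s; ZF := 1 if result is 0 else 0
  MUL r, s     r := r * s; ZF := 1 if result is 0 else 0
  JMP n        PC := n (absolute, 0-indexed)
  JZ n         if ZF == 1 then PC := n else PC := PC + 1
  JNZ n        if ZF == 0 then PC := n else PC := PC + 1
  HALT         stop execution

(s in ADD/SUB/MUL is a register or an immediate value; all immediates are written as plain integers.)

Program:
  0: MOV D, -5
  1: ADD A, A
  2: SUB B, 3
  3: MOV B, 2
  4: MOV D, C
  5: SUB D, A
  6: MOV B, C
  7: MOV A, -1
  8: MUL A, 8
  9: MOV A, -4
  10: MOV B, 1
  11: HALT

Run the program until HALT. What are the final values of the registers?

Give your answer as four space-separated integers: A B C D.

Answer: -4 1 0 0

Derivation:
Step 1: PC=0 exec 'MOV D, -5'. After: A=0 B=0 C=0 D=-5 ZF=0 PC=1
Step 2: PC=1 exec 'ADD A, A'. After: A=0 B=0 C=0 D=-5 ZF=1 PC=2
Step 3: PC=2 exec 'SUB B, 3'. After: A=0 B=-3 C=0 D=-5 ZF=0 PC=3
Step 4: PC=3 exec 'MOV B, 2'. After: A=0 B=2 C=0 D=-5 ZF=0 PC=4
Step 5: PC=4 exec 'MOV D, C'. After: A=0 B=2 C=0 D=0 ZF=0 PC=5
Step 6: PC=5 exec 'SUB D, A'. After: A=0 B=2 C=0 D=0 ZF=1 PC=6
Step 7: PC=6 exec 'MOV B, C'. After: A=0 B=0 C=0 D=0 ZF=1 PC=7
Step 8: PC=7 exec 'MOV A, -1'. After: A=-1 B=0 C=0 D=0 ZF=1 PC=8
Step 9: PC=8 exec 'MUL A, 8'. After: A=-8 B=0 C=0 D=0 ZF=0 PC=9
Step 10: PC=9 exec 'MOV A, -4'. After: A=-4 B=0 C=0 D=0 ZF=0 PC=10
Step 11: PC=10 exec 'MOV B, 1'. After: A=-4 B=1 C=0 D=0 ZF=0 PC=11
Step 12: PC=11 exec 'HALT'. After: A=-4 B=1 C=0 D=0 ZF=0 PC=11 HALTED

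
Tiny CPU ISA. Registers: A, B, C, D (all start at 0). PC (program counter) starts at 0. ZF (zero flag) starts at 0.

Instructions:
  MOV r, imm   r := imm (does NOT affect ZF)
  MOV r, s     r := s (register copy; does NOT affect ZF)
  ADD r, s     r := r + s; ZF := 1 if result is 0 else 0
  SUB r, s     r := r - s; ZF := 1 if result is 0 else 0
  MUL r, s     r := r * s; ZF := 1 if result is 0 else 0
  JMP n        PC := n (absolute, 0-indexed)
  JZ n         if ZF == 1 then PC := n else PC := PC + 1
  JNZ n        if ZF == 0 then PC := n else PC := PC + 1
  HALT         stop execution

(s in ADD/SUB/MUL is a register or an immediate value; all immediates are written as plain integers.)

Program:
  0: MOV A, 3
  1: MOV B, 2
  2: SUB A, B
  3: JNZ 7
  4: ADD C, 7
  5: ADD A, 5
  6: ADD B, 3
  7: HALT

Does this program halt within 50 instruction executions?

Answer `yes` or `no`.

Step 1: PC=0 exec 'MOV A, 3'. After: A=3 B=0 C=0 D=0 ZF=0 PC=1
Step 2: PC=1 exec 'MOV B, 2'. After: A=3 B=2 C=0 D=0 ZF=0 PC=2
Step 3: PC=2 exec 'SUB A, B'. After: A=1 B=2 C=0 D=0 ZF=0 PC=3
Step 4: PC=3 exec 'JNZ 7'. After: A=1 B=2 C=0 D=0 ZF=0 PC=7
Step 5: PC=7 exec 'HALT'. After: A=1 B=2 C=0 D=0 ZF=0 PC=7 HALTED

Answer: yes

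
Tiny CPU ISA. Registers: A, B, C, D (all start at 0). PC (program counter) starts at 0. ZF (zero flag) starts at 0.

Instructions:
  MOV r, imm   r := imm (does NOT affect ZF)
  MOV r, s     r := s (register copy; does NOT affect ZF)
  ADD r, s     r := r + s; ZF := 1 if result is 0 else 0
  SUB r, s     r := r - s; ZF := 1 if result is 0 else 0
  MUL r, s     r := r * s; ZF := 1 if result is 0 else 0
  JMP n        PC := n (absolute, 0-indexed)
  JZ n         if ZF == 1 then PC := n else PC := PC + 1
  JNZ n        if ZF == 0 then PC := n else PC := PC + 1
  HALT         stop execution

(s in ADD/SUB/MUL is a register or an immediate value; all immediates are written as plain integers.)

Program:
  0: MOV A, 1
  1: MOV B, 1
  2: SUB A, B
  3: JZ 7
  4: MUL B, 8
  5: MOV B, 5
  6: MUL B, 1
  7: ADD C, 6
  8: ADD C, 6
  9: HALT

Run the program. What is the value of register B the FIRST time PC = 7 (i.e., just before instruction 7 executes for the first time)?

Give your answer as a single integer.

Step 1: PC=0 exec 'MOV A, 1'. After: A=1 B=0 C=0 D=0 ZF=0 PC=1
Step 2: PC=1 exec 'MOV B, 1'. After: A=1 B=1 C=0 D=0 ZF=0 PC=2
Step 3: PC=2 exec 'SUB A, B'. After: A=0 B=1 C=0 D=0 ZF=1 PC=3
Step 4: PC=3 exec 'JZ 7'. After: A=0 B=1 C=0 D=0 ZF=1 PC=7
First time PC=7: B=1

1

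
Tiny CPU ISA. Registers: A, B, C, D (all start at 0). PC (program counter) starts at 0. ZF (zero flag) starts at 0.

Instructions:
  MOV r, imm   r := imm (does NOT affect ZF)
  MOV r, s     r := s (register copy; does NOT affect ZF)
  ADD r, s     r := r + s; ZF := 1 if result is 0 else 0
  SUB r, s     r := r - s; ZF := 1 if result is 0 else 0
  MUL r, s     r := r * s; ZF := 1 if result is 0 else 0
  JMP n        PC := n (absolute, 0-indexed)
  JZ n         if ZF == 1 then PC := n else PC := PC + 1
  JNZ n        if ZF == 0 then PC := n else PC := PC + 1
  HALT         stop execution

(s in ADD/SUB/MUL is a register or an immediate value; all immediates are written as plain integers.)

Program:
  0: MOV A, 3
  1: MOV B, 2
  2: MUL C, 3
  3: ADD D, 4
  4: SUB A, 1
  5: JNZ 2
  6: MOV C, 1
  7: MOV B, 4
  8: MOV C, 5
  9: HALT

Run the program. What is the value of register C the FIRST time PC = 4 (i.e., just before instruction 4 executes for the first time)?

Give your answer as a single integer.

Step 1: PC=0 exec 'MOV A, 3'. After: A=3 B=0 C=0 D=0 ZF=0 PC=1
Step 2: PC=1 exec 'MOV B, 2'. After: A=3 B=2 C=0 D=0 ZF=0 PC=2
Step 3: PC=2 exec 'MUL C, 3'. After: A=3 B=2 C=0 D=0 ZF=1 PC=3
Step 4: PC=3 exec 'ADD D, 4'. After: A=3 B=2 C=0 D=4 ZF=0 PC=4
First time PC=4: C=0

0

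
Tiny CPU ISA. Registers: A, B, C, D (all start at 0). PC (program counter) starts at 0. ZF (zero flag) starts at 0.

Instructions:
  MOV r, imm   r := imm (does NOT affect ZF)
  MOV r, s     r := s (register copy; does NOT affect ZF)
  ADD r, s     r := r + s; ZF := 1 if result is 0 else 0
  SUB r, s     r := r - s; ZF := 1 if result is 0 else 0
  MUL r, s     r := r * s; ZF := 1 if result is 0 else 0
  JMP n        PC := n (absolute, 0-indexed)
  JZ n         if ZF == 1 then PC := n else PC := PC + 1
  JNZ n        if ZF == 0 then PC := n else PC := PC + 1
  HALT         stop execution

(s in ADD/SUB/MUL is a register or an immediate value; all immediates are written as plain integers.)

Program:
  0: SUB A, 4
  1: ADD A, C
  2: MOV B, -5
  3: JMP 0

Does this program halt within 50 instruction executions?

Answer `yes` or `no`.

Answer: no

Derivation:
Step 1: PC=0 exec 'SUB A, 4'. After: A=-4 B=0 C=0 D=0 ZF=0 PC=1
Step 2: PC=1 exec 'ADD A, C'. After: A=-4 B=0 C=0 D=0 ZF=0 PC=2
Step 3: PC=2 exec 'MOV B, -5'. After: A=-4 B=-5 C=0 D=0 ZF=0 PC=3
Step 4: PC=3 exec 'JMP 0'. After: A=-4 B=-5 C=0 D=0 ZF=0 PC=0
Step 5: PC=0 exec 'SUB A, 4'. After: A=-8 B=-5 C=0 D=0 ZF=0 PC=1
Step 6: PC=1 exec 'ADD A, C'. After: A=-8 B=-5 C=0 D=0 ZF=0 PC=2
Step 7: PC=2 exec 'MOV B, -5'. After: A=-8 B=-5 C=0 D=0 ZF=0 PC=3
Step 8: PC=3 exec 'JMP 0'. After: A=-8 B=-5 C=0 D=0 ZF=0 PC=0
Step 9: PC=0 exec 'SUB A, 4'. After: A=-12 B=-5 C=0 D=0 ZF=0 PC=1
Step 10: PC=1 exec 'ADD A, C'. After: A=-12 B=-5 C=0 D=0 ZF=0 PC=2
Step 11: PC=2 exec 'MOV B, -5'. After: A=-12 B=-5 C=0 D=0 ZF=0 PC=3
Step 12: PC=3 exec 'JMP 0'. After: A=-12 B=-5 C=0 D=0 ZF=0 PC=0
Step 13: PC=0 exec 'SUB A, 4'. After: A=-16 B=-5 C=0 D=0 ZF=0 PC=1
Step 14: PC=1 exec 'ADD A, C'. After: A=-16 B=-5 C=0 D=0 ZF=0 PC=2
Step 15: PC=2 exec 'MOV B, -5'. After: A=-16 B=-5 C=0 D=0 ZF=0 PC=3
After 50 steps: not halted. PC revisits the same instructions with no path to HALT; will never halt.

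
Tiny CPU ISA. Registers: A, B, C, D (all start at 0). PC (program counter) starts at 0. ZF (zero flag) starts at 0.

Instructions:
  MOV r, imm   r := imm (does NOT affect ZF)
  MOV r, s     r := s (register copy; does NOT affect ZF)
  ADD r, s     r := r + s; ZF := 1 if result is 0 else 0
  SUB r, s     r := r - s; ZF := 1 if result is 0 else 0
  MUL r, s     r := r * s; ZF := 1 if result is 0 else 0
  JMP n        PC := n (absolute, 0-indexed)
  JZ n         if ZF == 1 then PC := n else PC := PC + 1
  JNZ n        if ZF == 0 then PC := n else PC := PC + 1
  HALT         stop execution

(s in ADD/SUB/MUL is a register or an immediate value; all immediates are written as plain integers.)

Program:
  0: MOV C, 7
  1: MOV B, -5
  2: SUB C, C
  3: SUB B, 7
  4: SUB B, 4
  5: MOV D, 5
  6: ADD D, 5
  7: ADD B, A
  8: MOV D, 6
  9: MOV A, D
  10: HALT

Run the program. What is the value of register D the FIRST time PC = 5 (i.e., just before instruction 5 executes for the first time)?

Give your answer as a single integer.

Step 1: PC=0 exec 'MOV C, 7'. After: A=0 B=0 C=7 D=0 ZF=0 PC=1
Step 2: PC=1 exec 'MOV B, -5'. After: A=0 B=-5 C=7 D=0 ZF=0 PC=2
Step 3: PC=2 exec 'SUB C, C'. After: A=0 B=-5 C=0 D=0 ZF=1 PC=3
Step 4: PC=3 exec 'SUB B, 7'. After: A=0 B=-12 C=0 D=0 ZF=0 PC=4
Step 5: PC=4 exec 'SUB B, 4'. After: A=0 B=-16 C=0 D=0 ZF=0 PC=5
First time PC=5: D=0

0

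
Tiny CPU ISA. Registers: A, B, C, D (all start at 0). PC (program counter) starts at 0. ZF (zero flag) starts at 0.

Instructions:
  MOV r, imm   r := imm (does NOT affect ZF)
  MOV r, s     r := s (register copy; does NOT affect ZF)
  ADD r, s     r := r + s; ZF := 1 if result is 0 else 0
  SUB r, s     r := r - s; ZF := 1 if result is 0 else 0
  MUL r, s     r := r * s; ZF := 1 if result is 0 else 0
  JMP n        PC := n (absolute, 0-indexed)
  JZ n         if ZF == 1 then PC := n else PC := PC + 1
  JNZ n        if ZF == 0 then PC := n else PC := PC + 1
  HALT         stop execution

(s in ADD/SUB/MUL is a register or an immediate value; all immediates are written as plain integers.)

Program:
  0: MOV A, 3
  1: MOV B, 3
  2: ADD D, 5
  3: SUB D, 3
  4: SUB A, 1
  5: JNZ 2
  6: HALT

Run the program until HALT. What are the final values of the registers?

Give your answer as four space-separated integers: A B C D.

Step 1: PC=0 exec 'MOV A, 3'. After: A=3 B=0 C=0 D=0 ZF=0 PC=1
Step 2: PC=1 exec 'MOV B, 3'. After: A=3 B=3 C=0 D=0 ZF=0 PC=2
Step 3: PC=2 exec 'ADD D, 5'. After: A=3 B=3 C=0 D=5 ZF=0 PC=3
Step 4: PC=3 exec 'SUB D, 3'. After: A=3 B=3 C=0 D=2 ZF=0 PC=4
Step 5: PC=4 exec 'SUB A, 1'. After: A=2 B=3 C=0 D=2 ZF=0 PC=5
Step 6: PC=5 exec 'JNZ 2'. After: A=2 B=3 C=0 D=2 ZF=0 PC=2
Step 7: PC=2 exec 'ADD D, 5'. After: A=2 B=3 C=0 D=7 ZF=0 PC=3
Step 8: PC=3 exec 'SUB D, 3'. After: A=2 B=3 C=0 D=4 ZF=0 PC=4
Step 9: PC=4 exec 'SUB A, 1'. After: A=1 B=3 C=0 D=4 ZF=0 PC=5
Step 10: PC=5 exec 'JNZ 2'. After: A=1 B=3 C=0 D=4 ZF=0 PC=2
Step 11: PC=2 exec 'ADD D, 5'. After: A=1 B=3 C=0 D=9 ZF=0 PC=3
Step 12: PC=3 exec 'SUB D, 3'. After: A=1 B=3 C=0 D=6 ZF=0 PC=4
Step 13: PC=4 exec 'SUB A, 1'. After: A=0 B=3 C=0 D=6 ZF=1 PC=5
Step 14: PC=5 exec 'JNZ 2'. After: A=0 B=3 C=0 D=6 ZF=1 PC=6
Step 15: PC=6 exec 'HALT'. After: A=0 B=3 C=0 D=6 ZF=1 PC=6 HALTED

Answer: 0 3 0 6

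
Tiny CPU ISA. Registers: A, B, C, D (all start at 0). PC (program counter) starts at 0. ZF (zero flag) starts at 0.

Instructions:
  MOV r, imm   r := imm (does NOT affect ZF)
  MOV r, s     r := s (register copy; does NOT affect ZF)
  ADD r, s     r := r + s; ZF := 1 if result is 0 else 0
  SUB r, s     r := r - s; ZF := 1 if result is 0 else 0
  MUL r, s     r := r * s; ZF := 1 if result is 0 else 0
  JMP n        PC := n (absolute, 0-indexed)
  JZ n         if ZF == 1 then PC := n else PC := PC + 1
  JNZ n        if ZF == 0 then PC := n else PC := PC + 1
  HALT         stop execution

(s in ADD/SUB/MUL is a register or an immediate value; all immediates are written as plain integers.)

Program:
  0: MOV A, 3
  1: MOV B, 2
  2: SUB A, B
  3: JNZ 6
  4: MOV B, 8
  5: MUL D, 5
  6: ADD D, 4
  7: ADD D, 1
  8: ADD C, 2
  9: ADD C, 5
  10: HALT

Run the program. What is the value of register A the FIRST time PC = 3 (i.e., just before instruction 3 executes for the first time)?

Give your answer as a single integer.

Step 1: PC=0 exec 'MOV A, 3'. After: A=3 B=0 C=0 D=0 ZF=0 PC=1
Step 2: PC=1 exec 'MOV B, 2'. After: A=3 B=2 C=0 D=0 ZF=0 PC=2
Step 3: PC=2 exec 'SUB A, B'. After: A=1 B=2 C=0 D=0 ZF=0 PC=3
First time PC=3: A=1

1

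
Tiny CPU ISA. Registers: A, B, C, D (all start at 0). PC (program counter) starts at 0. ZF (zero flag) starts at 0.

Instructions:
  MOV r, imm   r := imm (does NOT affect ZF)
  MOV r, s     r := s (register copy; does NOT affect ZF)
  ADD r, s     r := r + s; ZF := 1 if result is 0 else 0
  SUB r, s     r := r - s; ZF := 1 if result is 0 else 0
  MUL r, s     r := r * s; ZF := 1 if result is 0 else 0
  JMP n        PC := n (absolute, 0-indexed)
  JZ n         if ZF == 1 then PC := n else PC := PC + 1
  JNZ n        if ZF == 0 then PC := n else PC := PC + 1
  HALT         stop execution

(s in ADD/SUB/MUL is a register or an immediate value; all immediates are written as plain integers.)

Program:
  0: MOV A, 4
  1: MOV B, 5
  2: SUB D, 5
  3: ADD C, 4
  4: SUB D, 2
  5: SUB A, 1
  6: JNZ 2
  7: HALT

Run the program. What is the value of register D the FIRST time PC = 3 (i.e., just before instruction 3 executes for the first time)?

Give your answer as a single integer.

Step 1: PC=0 exec 'MOV A, 4'. After: A=4 B=0 C=0 D=0 ZF=0 PC=1
Step 2: PC=1 exec 'MOV B, 5'. After: A=4 B=5 C=0 D=0 ZF=0 PC=2
Step 3: PC=2 exec 'SUB D, 5'. After: A=4 B=5 C=0 D=-5 ZF=0 PC=3
First time PC=3: D=-5

-5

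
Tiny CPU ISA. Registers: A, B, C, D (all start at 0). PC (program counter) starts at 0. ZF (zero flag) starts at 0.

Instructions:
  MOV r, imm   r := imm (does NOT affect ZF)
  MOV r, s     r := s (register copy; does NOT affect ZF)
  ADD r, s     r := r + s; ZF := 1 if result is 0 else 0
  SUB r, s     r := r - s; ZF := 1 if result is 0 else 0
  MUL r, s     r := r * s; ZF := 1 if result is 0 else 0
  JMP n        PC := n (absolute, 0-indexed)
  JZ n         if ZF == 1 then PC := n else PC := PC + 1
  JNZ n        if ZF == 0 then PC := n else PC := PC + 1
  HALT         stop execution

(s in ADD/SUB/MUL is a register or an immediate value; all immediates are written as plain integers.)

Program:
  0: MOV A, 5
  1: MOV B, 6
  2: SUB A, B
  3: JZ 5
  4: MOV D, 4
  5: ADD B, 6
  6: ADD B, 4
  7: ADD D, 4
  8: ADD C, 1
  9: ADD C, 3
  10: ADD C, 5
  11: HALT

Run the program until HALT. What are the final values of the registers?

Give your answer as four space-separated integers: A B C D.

Answer: -1 16 9 8

Derivation:
Step 1: PC=0 exec 'MOV A, 5'. After: A=5 B=0 C=0 D=0 ZF=0 PC=1
Step 2: PC=1 exec 'MOV B, 6'. After: A=5 B=6 C=0 D=0 ZF=0 PC=2
Step 3: PC=2 exec 'SUB A, B'. After: A=-1 B=6 C=0 D=0 ZF=0 PC=3
Step 4: PC=3 exec 'JZ 5'. After: A=-1 B=6 C=0 D=0 ZF=0 PC=4
Step 5: PC=4 exec 'MOV D, 4'. After: A=-1 B=6 C=0 D=4 ZF=0 PC=5
Step 6: PC=5 exec 'ADD B, 6'. After: A=-1 B=12 C=0 D=4 ZF=0 PC=6
Step 7: PC=6 exec 'ADD B, 4'. After: A=-1 B=16 C=0 D=4 ZF=0 PC=7
Step 8: PC=7 exec 'ADD D, 4'. After: A=-1 B=16 C=0 D=8 ZF=0 PC=8
Step 9: PC=8 exec 'ADD C, 1'. After: A=-1 B=16 C=1 D=8 ZF=0 PC=9
Step 10: PC=9 exec 'ADD C, 3'. After: A=-1 B=16 C=4 D=8 ZF=0 PC=10
Step 11: PC=10 exec 'ADD C, 5'. After: A=-1 B=16 C=9 D=8 ZF=0 PC=11
Step 12: PC=11 exec 'HALT'. After: A=-1 B=16 C=9 D=8 ZF=0 PC=11 HALTED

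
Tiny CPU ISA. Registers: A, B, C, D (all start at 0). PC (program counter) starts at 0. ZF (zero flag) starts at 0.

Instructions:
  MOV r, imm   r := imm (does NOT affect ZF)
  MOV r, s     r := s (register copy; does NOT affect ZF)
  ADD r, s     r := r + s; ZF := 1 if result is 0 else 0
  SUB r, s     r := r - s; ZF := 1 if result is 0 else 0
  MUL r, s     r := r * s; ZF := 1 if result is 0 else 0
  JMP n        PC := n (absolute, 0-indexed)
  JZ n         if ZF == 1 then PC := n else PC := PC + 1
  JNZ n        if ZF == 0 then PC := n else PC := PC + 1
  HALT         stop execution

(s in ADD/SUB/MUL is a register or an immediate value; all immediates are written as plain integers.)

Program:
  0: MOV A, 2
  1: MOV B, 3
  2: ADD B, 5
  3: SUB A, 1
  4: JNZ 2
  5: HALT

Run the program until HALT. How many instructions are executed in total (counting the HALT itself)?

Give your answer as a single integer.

Step 1: PC=0 exec 'MOV A, 2'. After: A=2 B=0 C=0 D=0 ZF=0 PC=1
Step 2: PC=1 exec 'MOV B, 3'. After: A=2 B=3 C=0 D=0 ZF=0 PC=2
Step 3: PC=2 exec 'ADD B, 5'. After: A=2 B=8 C=0 D=0 ZF=0 PC=3
Step 4: PC=3 exec 'SUB A, 1'. After: A=1 B=8 C=0 D=0 ZF=0 PC=4
Step 5: PC=4 exec 'JNZ 2'. After: A=1 B=8 C=0 D=0 ZF=0 PC=2
Step 6: PC=2 exec 'ADD B, 5'. After: A=1 B=13 C=0 D=0 ZF=0 PC=3
Step 7: PC=3 exec 'SUB A, 1'. After: A=0 B=13 C=0 D=0 ZF=1 PC=4
Step 8: PC=4 exec 'JNZ 2'. After: A=0 B=13 C=0 D=0 ZF=1 PC=5
Step 9: PC=5 exec 'HALT'. After: A=0 B=13 C=0 D=0 ZF=1 PC=5 HALTED
Total instructions executed: 9

Answer: 9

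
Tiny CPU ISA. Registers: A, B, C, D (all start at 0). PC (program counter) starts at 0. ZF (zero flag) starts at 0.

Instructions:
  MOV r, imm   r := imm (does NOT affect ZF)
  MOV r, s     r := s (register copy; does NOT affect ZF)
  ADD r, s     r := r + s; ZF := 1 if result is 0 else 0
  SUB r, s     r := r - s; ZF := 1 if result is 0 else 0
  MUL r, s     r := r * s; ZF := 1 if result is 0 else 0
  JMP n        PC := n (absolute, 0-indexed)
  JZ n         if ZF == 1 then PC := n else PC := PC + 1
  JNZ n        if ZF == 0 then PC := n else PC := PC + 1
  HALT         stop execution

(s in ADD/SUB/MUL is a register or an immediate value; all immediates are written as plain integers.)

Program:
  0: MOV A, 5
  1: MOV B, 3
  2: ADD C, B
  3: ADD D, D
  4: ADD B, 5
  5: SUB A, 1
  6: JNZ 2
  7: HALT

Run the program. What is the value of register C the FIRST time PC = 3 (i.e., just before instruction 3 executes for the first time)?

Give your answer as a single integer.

Step 1: PC=0 exec 'MOV A, 5'. After: A=5 B=0 C=0 D=0 ZF=0 PC=1
Step 2: PC=1 exec 'MOV B, 3'. After: A=5 B=3 C=0 D=0 ZF=0 PC=2
Step 3: PC=2 exec 'ADD C, B'. After: A=5 B=3 C=3 D=0 ZF=0 PC=3
First time PC=3: C=3

3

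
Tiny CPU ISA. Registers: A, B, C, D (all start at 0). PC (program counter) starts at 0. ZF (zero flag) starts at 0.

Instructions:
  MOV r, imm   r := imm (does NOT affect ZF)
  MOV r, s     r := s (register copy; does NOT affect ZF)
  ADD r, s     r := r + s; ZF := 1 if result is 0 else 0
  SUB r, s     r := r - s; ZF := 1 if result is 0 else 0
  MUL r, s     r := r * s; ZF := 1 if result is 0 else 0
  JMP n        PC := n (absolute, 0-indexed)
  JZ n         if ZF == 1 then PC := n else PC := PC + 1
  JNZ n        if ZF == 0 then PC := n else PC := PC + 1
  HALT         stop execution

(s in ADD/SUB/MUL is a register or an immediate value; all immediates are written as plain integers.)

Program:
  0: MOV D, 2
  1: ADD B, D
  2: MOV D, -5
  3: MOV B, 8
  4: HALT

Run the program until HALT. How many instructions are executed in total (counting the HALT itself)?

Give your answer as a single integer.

Step 1: PC=0 exec 'MOV D, 2'. After: A=0 B=0 C=0 D=2 ZF=0 PC=1
Step 2: PC=1 exec 'ADD B, D'. After: A=0 B=2 C=0 D=2 ZF=0 PC=2
Step 3: PC=2 exec 'MOV D, -5'. After: A=0 B=2 C=0 D=-5 ZF=0 PC=3
Step 4: PC=3 exec 'MOV B, 8'. After: A=0 B=8 C=0 D=-5 ZF=0 PC=4
Step 5: PC=4 exec 'HALT'. After: A=0 B=8 C=0 D=-5 ZF=0 PC=4 HALTED
Total instructions executed: 5

Answer: 5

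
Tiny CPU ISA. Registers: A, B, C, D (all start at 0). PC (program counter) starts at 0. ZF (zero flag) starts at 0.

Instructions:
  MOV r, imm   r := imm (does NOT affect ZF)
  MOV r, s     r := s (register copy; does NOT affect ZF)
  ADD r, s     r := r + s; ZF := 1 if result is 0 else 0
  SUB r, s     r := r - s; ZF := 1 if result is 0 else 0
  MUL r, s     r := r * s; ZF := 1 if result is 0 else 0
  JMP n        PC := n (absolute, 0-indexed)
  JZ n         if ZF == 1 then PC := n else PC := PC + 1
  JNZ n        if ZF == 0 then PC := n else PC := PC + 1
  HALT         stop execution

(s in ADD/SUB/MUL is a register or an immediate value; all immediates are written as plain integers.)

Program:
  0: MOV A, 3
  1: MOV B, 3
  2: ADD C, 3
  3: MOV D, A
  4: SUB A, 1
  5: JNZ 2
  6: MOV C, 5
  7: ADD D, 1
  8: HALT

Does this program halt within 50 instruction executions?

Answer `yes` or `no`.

Step 1: PC=0 exec 'MOV A, 3'. After: A=3 B=0 C=0 D=0 ZF=0 PC=1
Step 2: PC=1 exec 'MOV B, 3'. After: A=3 B=3 C=0 D=0 ZF=0 PC=2
Step 3: PC=2 exec 'ADD C, 3'. After: A=3 B=3 C=3 D=0 ZF=0 PC=3
Step 4: PC=3 exec 'MOV D, A'. After: A=3 B=3 C=3 D=3 ZF=0 PC=4
Step 5: PC=4 exec 'SUB A, 1'. After: A=2 B=3 C=3 D=3 ZF=0 PC=5
Step 6: PC=5 exec 'JNZ 2'. After: A=2 B=3 C=3 D=3 ZF=0 PC=2
Step 7: PC=2 exec 'ADD C, 3'. After: A=2 B=3 C=6 D=3 ZF=0 PC=3
Step 8: PC=3 exec 'MOV D, A'. After: A=2 B=3 C=6 D=2 ZF=0 PC=4
Step 9: PC=4 exec 'SUB A, 1'. After: A=1 B=3 C=6 D=2 ZF=0 PC=5
Step 10: PC=5 exec 'JNZ 2'. After: A=1 B=3 C=6 D=2 ZF=0 PC=2
Step 11: PC=2 exec 'ADD C, 3'. After: A=1 B=3 C=9 D=2 ZF=0 PC=3
Step 12: PC=3 exec 'MOV D, A'. After: A=1 B=3 C=9 D=1 ZF=0 PC=4
Step 13: PC=4 exec 'SUB A, 1'. After: A=0 B=3 C=9 D=1 ZF=1 PC=5
Step 14: PC=5 exec 'JNZ 2'. After: A=0 B=3 C=9 D=1 ZF=1 PC=6
Step 15: PC=6 exec 'MOV C, 5'. After: A=0 B=3 C=5 D=1 ZF=1 PC=7
Step 16: PC=7 exec 'ADD D, 1'. After: A=0 B=3 C=5 D=2 ZF=0 PC=8
Step 17: PC=8 exec 'HALT'. After: A=0 B=3 C=5 D=2 ZF=0 PC=8 HALTED

Answer: yes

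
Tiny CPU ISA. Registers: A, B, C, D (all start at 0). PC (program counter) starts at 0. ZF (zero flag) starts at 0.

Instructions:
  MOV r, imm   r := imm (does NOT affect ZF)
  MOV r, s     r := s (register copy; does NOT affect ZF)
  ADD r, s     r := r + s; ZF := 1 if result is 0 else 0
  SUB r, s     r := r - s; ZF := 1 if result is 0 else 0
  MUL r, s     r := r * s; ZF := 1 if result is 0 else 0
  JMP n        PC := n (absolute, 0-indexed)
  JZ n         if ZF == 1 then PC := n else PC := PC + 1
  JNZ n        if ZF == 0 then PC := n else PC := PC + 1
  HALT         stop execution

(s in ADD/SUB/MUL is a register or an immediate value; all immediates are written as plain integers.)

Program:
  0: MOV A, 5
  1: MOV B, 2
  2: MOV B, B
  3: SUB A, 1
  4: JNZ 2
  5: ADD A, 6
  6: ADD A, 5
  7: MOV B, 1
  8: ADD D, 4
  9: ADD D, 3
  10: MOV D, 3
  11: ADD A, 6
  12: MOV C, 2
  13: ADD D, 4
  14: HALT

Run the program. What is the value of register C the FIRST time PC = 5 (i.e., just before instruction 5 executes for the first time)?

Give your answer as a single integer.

Step 1: PC=0 exec 'MOV A, 5'. After: A=5 B=0 C=0 D=0 ZF=0 PC=1
Step 2: PC=1 exec 'MOV B, 2'. After: A=5 B=2 C=0 D=0 ZF=0 PC=2
Step 3: PC=2 exec 'MOV B, B'. After: A=5 B=2 C=0 D=0 ZF=0 PC=3
Step 4: PC=3 exec 'SUB A, 1'. After: A=4 B=2 C=0 D=0 ZF=0 PC=4
Step 5: PC=4 exec 'JNZ 2'. After: A=4 B=2 C=0 D=0 ZF=0 PC=2
Step 6: PC=2 exec 'MOV B, B'. After: A=4 B=2 C=0 D=0 ZF=0 PC=3
Step 7: PC=3 exec 'SUB A, 1'. After: A=3 B=2 C=0 D=0 ZF=0 PC=4
Step 8: PC=4 exec 'JNZ 2'. After: A=3 B=2 C=0 D=0 ZF=0 PC=2
Step 9: PC=2 exec 'MOV B, B'. After: A=3 B=2 C=0 D=0 ZF=0 PC=3
Step 10: PC=3 exec 'SUB A, 1'. After: A=2 B=2 C=0 D=0 ZF=0 PC=4
Step 11: PC=4 exec 'JNZ 2'. After: A=2 B=2 C=0 D=0 ZF=0 PC=2
Step 12: PC=2 exec 'MOV B, B'. After: A=2 B=2 C=0 D=0 ZF=0 PC=3
Step 13: PC=3 exec 'SUB A, 1'. After: A=1 B=2 C=0 D=0 ZF=0 PC=4
Step 14: PC=4 exec 'JNZ 2'. After: A=1 B=2 C=0 D=0 ZF=0 PC=2
Step 15: PC=2 exec 'MOV B, B'. After: A=1 B=2 C=0 D=0 ZF=0 PC=3
Step 16: PC=3 exec 'SUB A, 1'. After: A=0 B=2 C=0 D=0 ZF=1 PC=4
Step 17: PC=4 exec 'JNZ 2'. After: A=0 B=2 C=0 D=0 ZF=1 PC=5
First time PC=5: C=0

0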